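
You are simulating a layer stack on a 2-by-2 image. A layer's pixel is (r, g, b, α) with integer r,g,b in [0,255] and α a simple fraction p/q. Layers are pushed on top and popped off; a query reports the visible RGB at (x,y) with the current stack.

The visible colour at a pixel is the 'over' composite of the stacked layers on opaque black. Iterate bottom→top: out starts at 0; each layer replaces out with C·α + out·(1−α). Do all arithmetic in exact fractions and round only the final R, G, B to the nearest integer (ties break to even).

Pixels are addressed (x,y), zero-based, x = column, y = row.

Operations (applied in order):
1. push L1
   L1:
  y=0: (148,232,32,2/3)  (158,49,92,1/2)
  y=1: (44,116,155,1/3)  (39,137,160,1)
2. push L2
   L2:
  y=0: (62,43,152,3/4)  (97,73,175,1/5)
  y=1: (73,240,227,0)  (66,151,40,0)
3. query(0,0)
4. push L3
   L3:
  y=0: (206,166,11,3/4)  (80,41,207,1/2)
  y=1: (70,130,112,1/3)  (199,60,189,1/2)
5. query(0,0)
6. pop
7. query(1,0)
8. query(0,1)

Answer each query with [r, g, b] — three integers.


at x=0,y=0 over L1,L2:
after L1 α=2/3: [296/3, 464/3, 64/3]
after L2 α=3/4: [427/6, 851/12, 358/3]
rounded: [71, 71, 119]

query (0,0) [L1,L2,L3] — begin 0,0,0
after L1 α=2/3: [296/3, 464/3, 64/3]
after L2 α=3/4: [427/6, 851/12, 358/3]
after L3 α=3/4: [4135/24, 6827/48, 457/12]
→ [172, 142, 38]

query (1,0) [L1,L2] — begin 0,0,0
after L1 α=1/2: [79, 49/2, 46]
after L2 α=1/5: [413/5, 171/5, 359/5]
= [83, 34, 72]

(0,1) stack=L1,L2; from [0,0,0]:
after L1 α=1/3: [44/3, 116/3, 155/3]
after L2 α=0: [44/3, 116/3, 155/3]
rounded: [15, 39, 52]


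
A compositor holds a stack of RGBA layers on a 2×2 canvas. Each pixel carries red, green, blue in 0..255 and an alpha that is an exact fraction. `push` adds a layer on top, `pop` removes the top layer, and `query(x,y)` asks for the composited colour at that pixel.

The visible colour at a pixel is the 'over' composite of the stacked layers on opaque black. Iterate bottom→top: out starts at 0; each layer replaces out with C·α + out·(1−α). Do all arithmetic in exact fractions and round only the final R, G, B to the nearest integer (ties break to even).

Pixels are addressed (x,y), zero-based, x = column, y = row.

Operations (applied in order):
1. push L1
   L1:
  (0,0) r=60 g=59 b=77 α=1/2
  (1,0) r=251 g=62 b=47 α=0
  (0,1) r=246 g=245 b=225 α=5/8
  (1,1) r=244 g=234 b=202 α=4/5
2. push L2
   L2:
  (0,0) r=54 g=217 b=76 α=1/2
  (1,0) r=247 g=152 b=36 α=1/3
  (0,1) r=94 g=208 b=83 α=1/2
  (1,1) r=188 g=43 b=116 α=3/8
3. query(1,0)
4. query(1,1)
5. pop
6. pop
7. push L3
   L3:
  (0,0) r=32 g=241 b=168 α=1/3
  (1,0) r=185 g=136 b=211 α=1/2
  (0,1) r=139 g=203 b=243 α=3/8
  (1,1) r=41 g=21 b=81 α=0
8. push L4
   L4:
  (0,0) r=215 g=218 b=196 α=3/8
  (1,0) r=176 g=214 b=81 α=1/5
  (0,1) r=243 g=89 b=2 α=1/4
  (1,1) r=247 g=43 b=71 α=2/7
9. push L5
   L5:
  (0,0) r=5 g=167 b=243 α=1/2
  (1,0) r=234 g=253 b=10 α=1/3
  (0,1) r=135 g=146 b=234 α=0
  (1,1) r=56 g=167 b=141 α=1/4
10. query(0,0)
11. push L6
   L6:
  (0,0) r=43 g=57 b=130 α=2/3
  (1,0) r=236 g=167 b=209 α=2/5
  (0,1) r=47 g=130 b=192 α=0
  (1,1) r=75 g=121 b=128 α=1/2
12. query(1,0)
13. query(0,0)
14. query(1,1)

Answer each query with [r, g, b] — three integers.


at x=1,y=0 over L1,L2:
+L1 (α=0) → [0, 0, 0]
+L2 (α=1/3) → [247/3, 152/3, 12]
rounded: [82, 51, 12]

at x=1,y=1 over L1,L2:
+L1 (α=4/5) → [976/5, 936/5, 808/5]
+L2 (α=3/8) → [385/2, 1065/8, 289/2]
= [192, 133, 144]

query (0,0) [L3,L4,L5] — begin 0,0,0
+L3 (α=1/3) → [32/3, 241/3, 56]
+L4 (α=3/8) → [2095/24, 3167/24, 217/2]
+L5 (α=1/2) → [2215/48, 7175/48, 703/4]
→ [46, 149, 176]

query (1,0) [L3,L4,L5,L6] — begin 0,0,0
after L3 α=1/2: [185/2, 68, 211/2]
after L4 α=1/5: [546/5, 486/5, 503/5]
after L5 α=1/3: [754/5, 2237/15, 352/5]
after L6 α=2/5: [4622/25, 3907/25, 3146/25]
→ [185, 156, 126]

query (0,0) [L3,L4,L5,L6] — begin 0,0,0
after L3 α=1/3: [32/3, 241/3, 56]
after L4 α=3/8: [2095/24, 3167/24, 217/2]
after L5 α=1/2: [2215/48, 7175/48, 703/4]
after L6 α=2/3: [6343/144, 12647/144, 581/4]
= [44, 88, 145]

at x=1,y=1 over L3,L4,L5,L6:
+L3 (α=0) → [0, 0, 0]
+L4 (α=2/7) → [494/7, 86/7, 142/7]
+L5 (α=1/4) → [937/14, 1427/28, 1413/28]
+L6 (α=1/2) → [1987/28, 4815/56, 4997/56]
= [71, 86, 89]


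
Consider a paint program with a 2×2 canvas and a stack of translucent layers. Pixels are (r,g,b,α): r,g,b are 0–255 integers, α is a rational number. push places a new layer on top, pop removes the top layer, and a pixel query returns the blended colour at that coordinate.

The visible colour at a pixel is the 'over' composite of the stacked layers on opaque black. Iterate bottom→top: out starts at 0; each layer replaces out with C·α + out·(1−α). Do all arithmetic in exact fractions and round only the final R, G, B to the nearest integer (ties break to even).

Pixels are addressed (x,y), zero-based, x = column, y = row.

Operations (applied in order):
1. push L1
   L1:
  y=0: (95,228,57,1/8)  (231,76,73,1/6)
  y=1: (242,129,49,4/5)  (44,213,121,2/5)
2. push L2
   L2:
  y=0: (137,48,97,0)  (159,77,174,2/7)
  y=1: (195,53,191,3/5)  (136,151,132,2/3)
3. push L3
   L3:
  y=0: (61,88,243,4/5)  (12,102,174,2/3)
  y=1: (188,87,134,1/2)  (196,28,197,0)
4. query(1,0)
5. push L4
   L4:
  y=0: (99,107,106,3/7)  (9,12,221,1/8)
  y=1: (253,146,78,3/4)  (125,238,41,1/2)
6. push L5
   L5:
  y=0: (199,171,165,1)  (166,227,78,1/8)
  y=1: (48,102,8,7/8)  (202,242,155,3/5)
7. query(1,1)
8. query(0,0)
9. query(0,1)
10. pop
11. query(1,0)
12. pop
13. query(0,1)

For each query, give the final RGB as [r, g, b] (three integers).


(1,0) stack=L1,L2,L3; from [0,0,0]:
+L1 (α=1/6) → [77/2, 38/3, 73/6]
+L2 (α=2/7) → [1021/14, 652/21, 2453/42]
+L3 (α=2/3) → [1357/42, 4936/63, 17069/126]
→ [32, 78, 135]

at x=1,y=1 over L1,L2,L3,L4,L5:
after L1 α=2/5: [88/5, 426/5, 242/5]
after L2 α=2/3: [1448/15, 1936/15, 1562/15]
after L3 α=0: [1448/15, 1936/15, 1562/15]
after L4 α=1/2: [3323/30, 2753/15, 2177/30]
after L5 α=3/5: [12413/75, 16396/75, 9152/75]
= [166, 219, 122]

query (0,0) [L1,L2,L3,L4,L5] — begin 0,0,0
after L1 α=1/8: [95/8, 57/2, 57/8]
after L2 α=0: [95/8, 57/2, 57/8]
after L3 α=4/5: [2047/40, 761/10, 7833/40]
after L4 α=3/7: [5017/70, 3127/35, 11013/70]
after L5 α=1: [199, 171, 165]
= [199, 171, 165]

(0,1) stack=L1,L2,L3,L4,L5; from [0,0,0]:
+L1 (α=4/5) → [968/5, 516/5, 196/5]
+L2 (α=3/5) → [4861/25, 1827/25, 3257/25]
+L3 (α=1/2) → [9561/50, 2001/25, 6607/50]
+L4 (α=3/4) → [47511/200, 12951/100, 18307/200]
+L5 (α=7/8) → [114711/1600, 84351/800, 29507/1600]
→ [72, 105, 18]

query (1,0) [L1,L2,L3,L4] — begin 0,0,0
L1 α=1/6: [77/2, 38/3, 73/6]
L2 α=2/7: [1021/14, 652/21, 2453/42]
L3 α=2/3: [1357/42, 4936/63, 17069/126]
L4 α=1/8: [1411/48, 1261/18, 21047/144]
rounded: [29, 70, 146]

at x=0,y=1 over L1,L2,L3:
after L1 α=4/5: [968/5, 516/5, 196/5]
after L2 α=3/5: [4861/25, 1827/25, 3257/25]
after L3 α=1/2: [9561/50, 2001/25, 6607/50]
= [191, 80, 132]


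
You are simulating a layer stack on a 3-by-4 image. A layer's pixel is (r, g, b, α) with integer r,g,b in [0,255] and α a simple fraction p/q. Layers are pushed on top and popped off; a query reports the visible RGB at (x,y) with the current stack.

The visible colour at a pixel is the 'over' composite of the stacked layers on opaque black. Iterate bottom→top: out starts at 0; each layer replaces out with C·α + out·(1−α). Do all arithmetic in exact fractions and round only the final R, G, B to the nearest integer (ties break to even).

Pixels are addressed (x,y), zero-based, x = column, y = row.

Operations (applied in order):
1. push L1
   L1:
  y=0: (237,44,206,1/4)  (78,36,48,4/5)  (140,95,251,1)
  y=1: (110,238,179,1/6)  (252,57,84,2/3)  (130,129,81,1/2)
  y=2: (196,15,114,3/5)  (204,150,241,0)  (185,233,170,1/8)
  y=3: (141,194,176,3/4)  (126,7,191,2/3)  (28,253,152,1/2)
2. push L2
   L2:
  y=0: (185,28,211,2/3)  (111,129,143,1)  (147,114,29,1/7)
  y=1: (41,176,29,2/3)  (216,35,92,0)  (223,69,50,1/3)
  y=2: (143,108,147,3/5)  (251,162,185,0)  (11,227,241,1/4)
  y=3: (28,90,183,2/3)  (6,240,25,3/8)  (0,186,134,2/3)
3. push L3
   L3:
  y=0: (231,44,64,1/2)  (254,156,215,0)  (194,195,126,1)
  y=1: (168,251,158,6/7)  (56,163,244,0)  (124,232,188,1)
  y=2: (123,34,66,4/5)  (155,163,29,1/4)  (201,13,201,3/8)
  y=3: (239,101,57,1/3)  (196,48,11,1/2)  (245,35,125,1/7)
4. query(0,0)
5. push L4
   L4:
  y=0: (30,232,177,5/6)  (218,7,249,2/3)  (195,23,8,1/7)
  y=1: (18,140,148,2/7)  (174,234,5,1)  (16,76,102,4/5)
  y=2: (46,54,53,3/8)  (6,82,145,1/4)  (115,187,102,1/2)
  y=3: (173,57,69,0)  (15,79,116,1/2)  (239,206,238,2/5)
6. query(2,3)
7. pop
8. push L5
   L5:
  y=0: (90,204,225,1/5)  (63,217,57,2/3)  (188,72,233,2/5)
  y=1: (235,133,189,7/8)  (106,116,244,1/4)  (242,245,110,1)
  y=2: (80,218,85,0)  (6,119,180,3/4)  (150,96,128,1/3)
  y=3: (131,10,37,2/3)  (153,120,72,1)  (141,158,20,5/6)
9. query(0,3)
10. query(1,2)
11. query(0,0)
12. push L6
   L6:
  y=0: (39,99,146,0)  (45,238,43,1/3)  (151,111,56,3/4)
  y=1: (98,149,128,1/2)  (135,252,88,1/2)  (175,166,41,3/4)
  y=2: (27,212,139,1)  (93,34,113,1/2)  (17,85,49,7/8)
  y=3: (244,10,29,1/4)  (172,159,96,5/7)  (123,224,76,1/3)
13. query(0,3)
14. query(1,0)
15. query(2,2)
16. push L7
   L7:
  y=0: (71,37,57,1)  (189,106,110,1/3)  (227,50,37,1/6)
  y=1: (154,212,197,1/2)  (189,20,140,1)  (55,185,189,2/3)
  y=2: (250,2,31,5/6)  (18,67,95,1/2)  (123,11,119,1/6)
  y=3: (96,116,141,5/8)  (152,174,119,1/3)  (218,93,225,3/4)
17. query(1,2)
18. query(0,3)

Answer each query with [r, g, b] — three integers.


query (0,0) [L1,L2,L3] — begin 0,0,0
+L1 (α=1/4) → [237/4, 11, 103/2]
+L2 (α=2/3) → [1717/12, 67/3, 947/6]
+L3 (α=1/2) → [4489/24, 199/6, 1331/12]
→ [187, 33, 111]

(2,3) stack=L1,L2,L3,L4; from [0,0,0]:
+L1 (α=1/2) → [14, 253/2, 76]
+L2 (α=2/3) → [14/3, 997/6, 344/3]
+L3 (α=1/7) → [39, 1032/7, 813/7]
+L4 (α=2/5) → [119, 1196/7, 5771/35]
rounded: [119, 171, 165]

query (0,3) [L1,L2,L3,L5] — begin 0,0,0
+L1 (α=3/4) → [423/4, 291/2, 132]
+L2 (α=2/3) → [647/12, 217/2, 166]
+L3 (α=1/3) → [2081/18, 106, 389/3]
+L5 (α=2/3) → [6797/54, 42, 611/9]
→ [126, 42, 68]

(1,2) stack=L1,L2,L3,L5; from [0,0,0]:
L1 α=0: [0, 0, 0]
L2 α=0: [0, 0, 0]
L3 α=1/4: [155/4, 163/4, 29/4]
L5 α=3/4: [227/16, 1591/16, 2189/16]
rounded: [14, 99, 137]

at x=0,y=0 over L1,L2,L3,L5:
after L1 α=1/4: [237/4, 11, 103/2]
after L2 α=2/3: [1717/12, 67/3, 947/6]
after L3 α=1/2: [4489/24, 199/6, 1331/12]
after L5 α=1/5: [5029/30, 202/3, 2006/15]
→ [168, 67, 134]

(0,3) stack=L1,L2,L3,L5,L6; from [0,0,0]:
L1 α=3/4: [423/4, 291/2, 132]
L2 α=2/3: [647/12, 217/2, 166]
L3 α=1/3: [2081/18, 106, 389/3]
L5 α=2/3: [6797/54, 42, 611/9]
L6 α=1/4: [11189/72, 34, 349/6]
= [155, 34, 58]

(1,0) stack=L1,L2,L3,L5,L6; from [0,0,0]:
L1 α=4/5: [312/5, 144/5, 192/5]
L2 α=1: [111, 129, 143]
L3 α=0: [111, 129, 143]
L5 α=2/3: [79, 563/3, 257/3]
L6 α=1/3: [203/3, 1840/9, 643/9]
→ [68, 204, 71]

(2,2) stack=L1,L2,L3,L5,L6; from [0,0,0]:
L1 α=1/8: [185/8, 233/8, 85/4]
L2 α=1/4: [643/32, 2515/32, 1219/16]
L3 α=3/8: [22511/256, 13823/256, 15743/128]
L5 α=1/3: [41711/384, 26111/384, 23935/192]
L6 α=7/8: [87407/3072, 254591/3072, 89791/1536]
rounded: [28, 83, 58]

at x=1,y=2 over L1,L2,L3,L5,L6,L7:
+L1 (α=0) → [0, 0, 0]
+L2 (α=0) → [0, 0, 0]
+L3 (α=1/4) → [155/4, 163/4, 29/4]
+L5 (α=3/4) → [227/16, 1591/16, 2189/16]
+L6 (α=1/2) → [1715/32, 2135/32, 3997/32]
+L7 (α=1/2) → [2291/64, 4279/64, 7037/64]
= [36, 67, 110]

query (0,3) [L1,L2,L3,L5,L6,L7] — begin 0,0,0
after L1 α=3/4: [423/4, 291/2, 132]
after L2 α=2/3: [647/12, 217/2, 166]
after L3 α=1/3: [2081/18, 106, 389/3]
after L5 α=2/3: [6797/54, 42, 611/9]
after L6 α=1/4: [11189/72, 34, 349/6]
after L7 α=5/8: [22709/192, 341/4, 1759/16]
→ [118, 85, 110]


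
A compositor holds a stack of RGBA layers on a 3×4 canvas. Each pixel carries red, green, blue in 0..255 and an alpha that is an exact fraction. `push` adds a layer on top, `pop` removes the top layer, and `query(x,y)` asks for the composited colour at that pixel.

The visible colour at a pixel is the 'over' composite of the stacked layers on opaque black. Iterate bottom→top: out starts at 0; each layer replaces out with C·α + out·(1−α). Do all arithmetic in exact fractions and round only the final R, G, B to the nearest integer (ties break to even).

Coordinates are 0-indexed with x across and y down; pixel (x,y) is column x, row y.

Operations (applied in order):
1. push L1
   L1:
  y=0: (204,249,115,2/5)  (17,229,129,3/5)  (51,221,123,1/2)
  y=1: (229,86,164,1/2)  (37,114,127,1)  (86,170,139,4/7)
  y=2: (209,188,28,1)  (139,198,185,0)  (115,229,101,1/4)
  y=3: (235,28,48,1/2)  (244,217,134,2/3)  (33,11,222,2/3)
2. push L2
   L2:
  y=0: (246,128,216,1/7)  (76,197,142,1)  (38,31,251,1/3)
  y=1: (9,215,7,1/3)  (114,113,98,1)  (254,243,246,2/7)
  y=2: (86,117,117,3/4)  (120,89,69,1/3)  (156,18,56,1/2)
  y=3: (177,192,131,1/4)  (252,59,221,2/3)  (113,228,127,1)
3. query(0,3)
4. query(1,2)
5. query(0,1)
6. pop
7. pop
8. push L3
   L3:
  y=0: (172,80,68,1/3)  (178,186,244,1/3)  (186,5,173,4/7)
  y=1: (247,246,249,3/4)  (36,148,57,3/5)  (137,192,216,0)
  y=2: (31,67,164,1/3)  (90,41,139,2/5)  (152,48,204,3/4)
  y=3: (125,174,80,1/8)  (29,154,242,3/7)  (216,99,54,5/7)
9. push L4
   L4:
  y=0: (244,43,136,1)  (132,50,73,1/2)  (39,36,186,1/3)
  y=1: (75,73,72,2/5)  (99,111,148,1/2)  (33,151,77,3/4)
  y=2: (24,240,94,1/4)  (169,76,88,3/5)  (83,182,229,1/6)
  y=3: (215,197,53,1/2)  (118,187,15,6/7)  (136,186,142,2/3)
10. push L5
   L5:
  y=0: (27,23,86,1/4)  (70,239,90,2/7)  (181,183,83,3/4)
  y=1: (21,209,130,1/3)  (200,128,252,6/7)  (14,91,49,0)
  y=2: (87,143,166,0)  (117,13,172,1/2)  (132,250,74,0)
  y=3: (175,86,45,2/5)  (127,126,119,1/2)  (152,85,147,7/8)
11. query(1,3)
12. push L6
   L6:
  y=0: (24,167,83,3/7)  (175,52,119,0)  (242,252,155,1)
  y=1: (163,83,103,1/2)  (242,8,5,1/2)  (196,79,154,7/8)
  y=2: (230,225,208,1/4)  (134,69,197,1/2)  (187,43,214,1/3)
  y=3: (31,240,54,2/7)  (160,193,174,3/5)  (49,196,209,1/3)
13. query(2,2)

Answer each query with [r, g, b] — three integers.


query (0,3) [L1,L2] — begin 0,0,0
after L1 α=1/2: [235/2, 14, 24]
after L2 α=1/4: [1059/8, 117/2, 203/4]
= [132, 58, 51]

(1,2) stack=L1,L2; from [0,0,0]:
L1 α=0: [0, 0, 0]
L2 α=1/3: [40, 89/3, 23]
rounded: [40, 30, 23]

query (0,1) [L1,L2] — begin 0,0,0
after L1 α=1/2: [229/2, 43, 82]
after L2 α=1/3: [238/3, 301/3, 57]
= [79, 100, 57]

(1,3) stack=L3,L4,L5; from [0,0,0]:
+L3 (α=3/7) → [87/7, 66, 726/7]
+L4 (α=6/7) → [5043/49, 1188/7, 1356/49]
+L5 (α=1/2) → [5633/49, 1035/7, 7187/98]
= [115, 148, 73]

(2,2) stack=L3,L4,L5,L6; from [0,0,0]:
L3 α=3/4: [114, 36, 153]
L4 α=1/6: [653/6, 181/3, 497/3]
L5 α=0: [653/6, 181/3, 497/3]
L6 α=1/3: [1214/9, 491/9, 1636/9]
= [135, 55, 182]


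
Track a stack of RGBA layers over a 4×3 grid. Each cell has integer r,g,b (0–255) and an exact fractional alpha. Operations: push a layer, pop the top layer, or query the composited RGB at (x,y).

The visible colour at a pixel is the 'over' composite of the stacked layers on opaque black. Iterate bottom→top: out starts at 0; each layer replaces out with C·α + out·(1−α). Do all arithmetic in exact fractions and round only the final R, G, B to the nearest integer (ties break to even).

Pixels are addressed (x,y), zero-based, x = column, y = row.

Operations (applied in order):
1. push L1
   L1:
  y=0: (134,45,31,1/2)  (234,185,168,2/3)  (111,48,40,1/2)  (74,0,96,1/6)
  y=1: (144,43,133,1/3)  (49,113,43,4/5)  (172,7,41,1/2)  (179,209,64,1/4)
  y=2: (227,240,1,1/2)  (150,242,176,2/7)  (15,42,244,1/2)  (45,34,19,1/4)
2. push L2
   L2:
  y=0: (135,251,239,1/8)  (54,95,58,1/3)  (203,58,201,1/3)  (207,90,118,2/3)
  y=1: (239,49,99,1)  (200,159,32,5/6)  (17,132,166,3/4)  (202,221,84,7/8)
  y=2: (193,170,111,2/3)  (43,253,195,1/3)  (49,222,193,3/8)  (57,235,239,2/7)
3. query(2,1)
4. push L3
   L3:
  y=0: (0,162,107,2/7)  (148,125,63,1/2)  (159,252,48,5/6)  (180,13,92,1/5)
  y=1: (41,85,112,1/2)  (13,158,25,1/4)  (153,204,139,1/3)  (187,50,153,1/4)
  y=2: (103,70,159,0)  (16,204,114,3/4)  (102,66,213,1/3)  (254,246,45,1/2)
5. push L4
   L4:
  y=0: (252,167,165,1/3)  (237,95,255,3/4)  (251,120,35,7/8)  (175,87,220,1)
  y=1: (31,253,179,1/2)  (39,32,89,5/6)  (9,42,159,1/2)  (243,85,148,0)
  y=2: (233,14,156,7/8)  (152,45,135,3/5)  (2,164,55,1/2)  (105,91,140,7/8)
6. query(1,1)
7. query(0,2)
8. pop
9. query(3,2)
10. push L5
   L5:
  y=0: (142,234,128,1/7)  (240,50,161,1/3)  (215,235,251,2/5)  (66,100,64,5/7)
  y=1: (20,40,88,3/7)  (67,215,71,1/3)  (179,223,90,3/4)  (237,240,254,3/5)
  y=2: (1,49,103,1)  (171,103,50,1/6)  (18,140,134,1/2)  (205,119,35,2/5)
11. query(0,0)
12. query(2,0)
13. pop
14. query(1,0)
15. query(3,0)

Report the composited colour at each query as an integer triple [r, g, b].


(2,1) stack=L1,L2; from [0,0,0]:
L1 α=1/2: [86, 7/2, 41/2]
L2 α=3/4: [137/4, 799/8, 1037/8]
rounded: [34, 100, 130]

(1,1) stack=L1,L2,L3,L4; from [0,0,0]:
L1 α=4/5: [196/5, 452/5, 172/5]
L2 α=5/6: [866/5, 4427/30, 162/5]
L3 α=1/4: [2663/20, 6007/40, 611/20]
L4 α=5/6: [6563/120, 12407/240, 9511/120]
= [55, 52, 79]

at x=0,y=2 over L1,L2,L3,L4:
after L1 α=1/2: [227/2, 120, 1/2]
after L2 α=2/3: [333/2, 460/3, 445/6]
after L3 α=0: [333/2, 460/3, 445/6]
after L4 α=7/8: [3595/16, 377/12, 6997/48]
→ [225, 31, 146]

at x=3,y=2 over L1,L2,L3:
L1 α=1/4: [45/4, 17/2, 19/4]
L2 α=2/7: [681/28, 1025/14, 2007/28]
L3 α=1/2: [7793/56, 4469/28, 3267/56]
rounded: [139, 160, 58]

at x=0,y=0 over L1,L2,L3,L5:
after L1 α=1/2: [67, 45/2, 31/2]
after L2 α=1/8: [151/2, 817/16, 695/16]
after L3 α=2/7: [755/14, 9269/112, 6899/112]
after L5 α=1/7: [3259/49, 40911/392, 27865/392]
→ [67, 104, 71]

(2,0) stack=L1,L2,L3,L5; from [0,0,0]:
+L1 (α=1/2) → [111/2, 24, 20]
+L2 (α=1/3) → [314/3, 106/3, 241/3]
+L3 (α=5/6) → [2699/18, 1943/9, 961/18]
+L5 (α=2/5) → [5279/30, 3353/15, 3973/30]
= [176, 224, 132]

(1,0) stack=L1,L2,L3; from [0,0,0]:
+L1 (α=2/3) → [156, 370/3, 112]
+L2 (α=1/3) → [122, 1025/9, 94]
+L3 (α=1/2) → [135, 1075/9, 157/2]
rounded: [135, 119, 78]

query (3,0) [L1,L2,L3] — begin 0,0,0
after L1 α=1/6: [37/3, 0, 16]
after L2 α=2/3: [1279/9, 60, 84]
after L3 α=1/5: [6736/45, 253/5, 428/5]
→ [150, 51, 86]


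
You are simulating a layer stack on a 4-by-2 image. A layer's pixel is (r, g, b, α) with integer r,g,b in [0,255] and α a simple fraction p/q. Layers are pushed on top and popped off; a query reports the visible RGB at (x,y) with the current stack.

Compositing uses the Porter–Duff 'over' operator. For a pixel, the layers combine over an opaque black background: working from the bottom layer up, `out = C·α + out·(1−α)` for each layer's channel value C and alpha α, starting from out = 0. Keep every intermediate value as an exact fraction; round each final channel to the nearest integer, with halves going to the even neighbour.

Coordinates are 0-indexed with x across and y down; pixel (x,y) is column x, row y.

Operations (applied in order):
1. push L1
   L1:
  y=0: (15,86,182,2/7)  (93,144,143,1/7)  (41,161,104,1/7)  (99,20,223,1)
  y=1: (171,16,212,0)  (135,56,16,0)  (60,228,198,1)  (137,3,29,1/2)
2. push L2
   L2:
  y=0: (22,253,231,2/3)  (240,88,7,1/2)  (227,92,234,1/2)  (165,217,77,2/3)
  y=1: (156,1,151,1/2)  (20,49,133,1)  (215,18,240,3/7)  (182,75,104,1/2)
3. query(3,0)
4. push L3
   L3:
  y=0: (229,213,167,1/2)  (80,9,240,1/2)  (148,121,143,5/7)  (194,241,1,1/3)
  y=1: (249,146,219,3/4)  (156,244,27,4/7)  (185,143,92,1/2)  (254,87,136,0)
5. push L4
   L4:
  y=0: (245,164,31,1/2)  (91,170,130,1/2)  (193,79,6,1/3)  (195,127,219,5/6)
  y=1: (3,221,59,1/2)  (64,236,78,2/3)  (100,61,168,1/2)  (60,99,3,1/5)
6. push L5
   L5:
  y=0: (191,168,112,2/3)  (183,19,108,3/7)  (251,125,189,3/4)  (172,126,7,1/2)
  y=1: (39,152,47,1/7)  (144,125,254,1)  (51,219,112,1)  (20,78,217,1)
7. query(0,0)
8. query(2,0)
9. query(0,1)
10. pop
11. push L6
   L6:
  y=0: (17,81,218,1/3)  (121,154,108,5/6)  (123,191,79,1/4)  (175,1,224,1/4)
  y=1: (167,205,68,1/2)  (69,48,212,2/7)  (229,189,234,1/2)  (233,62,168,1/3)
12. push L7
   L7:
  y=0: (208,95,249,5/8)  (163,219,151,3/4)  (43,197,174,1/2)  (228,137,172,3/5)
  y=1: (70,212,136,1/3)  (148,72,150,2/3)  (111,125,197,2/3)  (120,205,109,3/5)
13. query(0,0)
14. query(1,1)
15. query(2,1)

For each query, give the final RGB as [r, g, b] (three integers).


at x=3,y=0 over L1,L2:
L1 α=1: [99, 20, 223]
L2 α=2/3: [143, 454/3, 377/3]
→ [143, 151, 126]

query (0,0) [L1,L2,L3,L4,L5] — begin 0,0,0
L1 α=2/7: [30/7, 172/7, 52]
L2 α=2/3: [338/21, 1238/7, 514/3]
L3 α=1/2: [5147/42, 2729/14, 1015/6]
L4 α=1/2: [15437/84, 5025/28, 1201/12]
L5 α=2/3: [47525/252, 4811/28, 3889/36]
rounded: [189, 172, 108]

(2,0) stack=L1,L2,L3,L4,L5; from [0,0,0]:
+L1 (α=1/7) → [41/7, 23, 104/7]
+L2 (α=1/2) → [815/7, 115/2, 871/7]
+L3 (α=5/7) → [6810/49, 720/7, 6747/49]
+L4 (α=1/3) → [23077/147, 1993/21, 4596/49]
+L5 (α=3/4) → [33442/147, 2467/21, 32379/196]
→ [227, 117, 165]

at x=0,y=1 over L1,L2,L3,L4,L5:
after L1 α=0: [0, 0, 0]
after L2 α=1/2: [78, 1/2, 151/2]
after L3 α=3/4: [825/4, 877/8, 1465/8]
after L4 α=1/2: [837/8, 2645/16, 1937/16]
after L5 α=1/7: [381/4, 9151/56, 6187/56]
= [95, 163, 110]

at x=0,y=0 over L1,L2,L3,L4,L6,L7:
after L1 α=2/7: [30/7, 172/7, 52]
after L2 α=2/3: [338/21, 1238/7, 514/3]
after L3 α=1/2: [5147/42, 2729/14, 1015/6]
after L4 α=1/2: [15437/84, 5025/28, 1201/12]
after L6 α=1/3: [16151/126, 2053/14, 2509/18]
after L7 α=5/8: [59831/336, 12809/112, 9979/48]
rounded: [178, 114, 208]

(1,1) stack=L1,L2,L3,L4,L6,L7; from [0,0,0]:
+L1 (α=0) → [0, 0, 0]
+L2 (α=1) → [20, 49, 133]
+L3 (α=4/7) → [684/7, 1123/7, 507/7]
+L4 (α=2/3) → [1580/21, 4427/21, 533/7]
+L6 (α=2/7) → [10798/147, 24151/147, 5633/49]
+L7 (α=2/3) → [54310/441, 45319/441, 20333/147]
→ [123, 103, 138]

query (2,1) [L1,L2,L3,L4,L6,L7] — begin 0,0,0
after L1 α=1: [60, 228, 198]
after L2 α=3/7: [885/7, 138, 216]
after L3 α=1/2: [1090/7, 281/2, 154]
after L4 α=1/2: [895/7, 403/4, 161]
after L6 α=1/2: [1249/7, 1159/8, 395/2]
after L7 α=2/3: [2803/21, 1053/8, 1183/6]
→ [133, 132, 197]


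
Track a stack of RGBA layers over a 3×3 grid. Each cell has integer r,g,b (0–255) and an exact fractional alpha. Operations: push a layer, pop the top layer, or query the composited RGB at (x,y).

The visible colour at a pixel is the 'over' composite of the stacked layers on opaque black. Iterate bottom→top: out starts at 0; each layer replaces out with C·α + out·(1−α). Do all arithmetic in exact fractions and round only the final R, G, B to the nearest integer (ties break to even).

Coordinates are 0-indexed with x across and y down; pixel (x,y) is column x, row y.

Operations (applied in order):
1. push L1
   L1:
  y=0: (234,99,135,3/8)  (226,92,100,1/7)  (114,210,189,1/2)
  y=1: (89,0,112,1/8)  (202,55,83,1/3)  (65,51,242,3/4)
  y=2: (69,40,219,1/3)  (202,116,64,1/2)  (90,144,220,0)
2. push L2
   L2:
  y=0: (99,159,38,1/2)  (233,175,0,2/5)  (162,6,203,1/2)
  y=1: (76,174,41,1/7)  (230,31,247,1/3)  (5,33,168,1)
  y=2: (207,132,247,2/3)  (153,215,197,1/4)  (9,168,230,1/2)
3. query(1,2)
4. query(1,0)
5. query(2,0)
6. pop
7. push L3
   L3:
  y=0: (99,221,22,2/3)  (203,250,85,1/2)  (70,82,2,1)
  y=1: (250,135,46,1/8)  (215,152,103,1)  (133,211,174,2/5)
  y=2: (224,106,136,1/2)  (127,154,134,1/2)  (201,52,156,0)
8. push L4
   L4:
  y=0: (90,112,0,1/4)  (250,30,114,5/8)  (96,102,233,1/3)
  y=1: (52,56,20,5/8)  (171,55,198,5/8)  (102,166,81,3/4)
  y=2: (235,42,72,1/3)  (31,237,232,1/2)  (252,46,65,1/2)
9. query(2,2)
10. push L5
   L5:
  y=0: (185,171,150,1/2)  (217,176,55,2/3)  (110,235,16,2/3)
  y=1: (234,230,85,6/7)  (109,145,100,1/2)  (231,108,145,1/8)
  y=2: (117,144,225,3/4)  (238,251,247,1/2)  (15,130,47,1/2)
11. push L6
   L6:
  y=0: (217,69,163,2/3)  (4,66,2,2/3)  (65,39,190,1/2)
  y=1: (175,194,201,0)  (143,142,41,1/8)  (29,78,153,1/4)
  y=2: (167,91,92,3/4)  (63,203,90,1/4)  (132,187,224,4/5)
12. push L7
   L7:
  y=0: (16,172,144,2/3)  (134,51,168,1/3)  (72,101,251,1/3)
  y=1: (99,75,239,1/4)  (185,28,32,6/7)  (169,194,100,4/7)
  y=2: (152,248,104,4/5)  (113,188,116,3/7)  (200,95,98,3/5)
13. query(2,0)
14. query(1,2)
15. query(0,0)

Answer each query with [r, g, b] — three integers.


(1,2) stack=L1,L2; from [0,0,0]:
after L1 α=1/2: [101, 58, 32]
after L2 α=1/4: [114, 389/4, 293/4]
= [114, 97, 73]

query (1,0) [L1,L2] — begin 0,0,0
after L1 α=1/7: [226/7, 92/7, 100/7]
after L2 α=2/5: [788/7, 2726/35, 60/7]
rounded: [113, 78, 9]

(2,0) stack=L1,L2; from [0,0,0]:
after L1 α=1/2: [57, 105, 189/2]
after L2 α=1/2: [219/2, 111/2, 595/4]
→ [110, 56, 149]

at x=2,y=2 over L1,L3,L4:
L1 α=0: [0, 0, 0]
L3 α=0: [0, 0, 0]
L4 α=1/2: [126, 23, 65/2]
= [126, 23, 32]

query (2,0) [L1,L3,L4,L5,L6,L7] — begin 0,0,0
+L1 (α=1/2) → [57, 105, 189/2]
+L3 (α=1) → [70, 82, 2]
+L4 (α=1/3) → [236/3, 266/3, 79]
+L5 (α=2/3) → [896/9, 1676/9, 37]
+L6 (α=1/2) → [1481/18, 2027/18, 227/2]
+L7 (α=1/3) → [2129/27, 2936/27, 478/3]
= [79, 109, 159]

(1,2) stack=L1,L3,L4,L5,L6,L7; from [0,0,0]:
L1 α=1/2: [101, 58, 32]
L3 α=1/2: [114, 106, 83]
L4 α=1/2: [145/2, 343/2, 315/2]
L5 α=1/2: [621/4, 845/4, 809/4]
L6 α=1/4: [2115/16, 3347/16, 2787/16]
L7 α=3/7: [3471/28, 5603/28, 597/4]
→ [124, 200, 149]

(0,0) stack=L1,L3,L4,L5,L6,L7; from [0,0,0]:
L1 α=3/8: [351/4, 297/8, 405/8]
L3 α=2/3: [381/4, 3833/24, 757/24]
L4 α=1/4: [1503/16, 4729/32, 757/32]
L5 α=1/2: [4463/32, 10201/64, 5557/64]
L6 α=2/3: [6117/32, 19033/192, 8807/64]
L7 α=2/3: [7141/96, 85081/576, 27239/192]
rounded: [74, 148, 142]


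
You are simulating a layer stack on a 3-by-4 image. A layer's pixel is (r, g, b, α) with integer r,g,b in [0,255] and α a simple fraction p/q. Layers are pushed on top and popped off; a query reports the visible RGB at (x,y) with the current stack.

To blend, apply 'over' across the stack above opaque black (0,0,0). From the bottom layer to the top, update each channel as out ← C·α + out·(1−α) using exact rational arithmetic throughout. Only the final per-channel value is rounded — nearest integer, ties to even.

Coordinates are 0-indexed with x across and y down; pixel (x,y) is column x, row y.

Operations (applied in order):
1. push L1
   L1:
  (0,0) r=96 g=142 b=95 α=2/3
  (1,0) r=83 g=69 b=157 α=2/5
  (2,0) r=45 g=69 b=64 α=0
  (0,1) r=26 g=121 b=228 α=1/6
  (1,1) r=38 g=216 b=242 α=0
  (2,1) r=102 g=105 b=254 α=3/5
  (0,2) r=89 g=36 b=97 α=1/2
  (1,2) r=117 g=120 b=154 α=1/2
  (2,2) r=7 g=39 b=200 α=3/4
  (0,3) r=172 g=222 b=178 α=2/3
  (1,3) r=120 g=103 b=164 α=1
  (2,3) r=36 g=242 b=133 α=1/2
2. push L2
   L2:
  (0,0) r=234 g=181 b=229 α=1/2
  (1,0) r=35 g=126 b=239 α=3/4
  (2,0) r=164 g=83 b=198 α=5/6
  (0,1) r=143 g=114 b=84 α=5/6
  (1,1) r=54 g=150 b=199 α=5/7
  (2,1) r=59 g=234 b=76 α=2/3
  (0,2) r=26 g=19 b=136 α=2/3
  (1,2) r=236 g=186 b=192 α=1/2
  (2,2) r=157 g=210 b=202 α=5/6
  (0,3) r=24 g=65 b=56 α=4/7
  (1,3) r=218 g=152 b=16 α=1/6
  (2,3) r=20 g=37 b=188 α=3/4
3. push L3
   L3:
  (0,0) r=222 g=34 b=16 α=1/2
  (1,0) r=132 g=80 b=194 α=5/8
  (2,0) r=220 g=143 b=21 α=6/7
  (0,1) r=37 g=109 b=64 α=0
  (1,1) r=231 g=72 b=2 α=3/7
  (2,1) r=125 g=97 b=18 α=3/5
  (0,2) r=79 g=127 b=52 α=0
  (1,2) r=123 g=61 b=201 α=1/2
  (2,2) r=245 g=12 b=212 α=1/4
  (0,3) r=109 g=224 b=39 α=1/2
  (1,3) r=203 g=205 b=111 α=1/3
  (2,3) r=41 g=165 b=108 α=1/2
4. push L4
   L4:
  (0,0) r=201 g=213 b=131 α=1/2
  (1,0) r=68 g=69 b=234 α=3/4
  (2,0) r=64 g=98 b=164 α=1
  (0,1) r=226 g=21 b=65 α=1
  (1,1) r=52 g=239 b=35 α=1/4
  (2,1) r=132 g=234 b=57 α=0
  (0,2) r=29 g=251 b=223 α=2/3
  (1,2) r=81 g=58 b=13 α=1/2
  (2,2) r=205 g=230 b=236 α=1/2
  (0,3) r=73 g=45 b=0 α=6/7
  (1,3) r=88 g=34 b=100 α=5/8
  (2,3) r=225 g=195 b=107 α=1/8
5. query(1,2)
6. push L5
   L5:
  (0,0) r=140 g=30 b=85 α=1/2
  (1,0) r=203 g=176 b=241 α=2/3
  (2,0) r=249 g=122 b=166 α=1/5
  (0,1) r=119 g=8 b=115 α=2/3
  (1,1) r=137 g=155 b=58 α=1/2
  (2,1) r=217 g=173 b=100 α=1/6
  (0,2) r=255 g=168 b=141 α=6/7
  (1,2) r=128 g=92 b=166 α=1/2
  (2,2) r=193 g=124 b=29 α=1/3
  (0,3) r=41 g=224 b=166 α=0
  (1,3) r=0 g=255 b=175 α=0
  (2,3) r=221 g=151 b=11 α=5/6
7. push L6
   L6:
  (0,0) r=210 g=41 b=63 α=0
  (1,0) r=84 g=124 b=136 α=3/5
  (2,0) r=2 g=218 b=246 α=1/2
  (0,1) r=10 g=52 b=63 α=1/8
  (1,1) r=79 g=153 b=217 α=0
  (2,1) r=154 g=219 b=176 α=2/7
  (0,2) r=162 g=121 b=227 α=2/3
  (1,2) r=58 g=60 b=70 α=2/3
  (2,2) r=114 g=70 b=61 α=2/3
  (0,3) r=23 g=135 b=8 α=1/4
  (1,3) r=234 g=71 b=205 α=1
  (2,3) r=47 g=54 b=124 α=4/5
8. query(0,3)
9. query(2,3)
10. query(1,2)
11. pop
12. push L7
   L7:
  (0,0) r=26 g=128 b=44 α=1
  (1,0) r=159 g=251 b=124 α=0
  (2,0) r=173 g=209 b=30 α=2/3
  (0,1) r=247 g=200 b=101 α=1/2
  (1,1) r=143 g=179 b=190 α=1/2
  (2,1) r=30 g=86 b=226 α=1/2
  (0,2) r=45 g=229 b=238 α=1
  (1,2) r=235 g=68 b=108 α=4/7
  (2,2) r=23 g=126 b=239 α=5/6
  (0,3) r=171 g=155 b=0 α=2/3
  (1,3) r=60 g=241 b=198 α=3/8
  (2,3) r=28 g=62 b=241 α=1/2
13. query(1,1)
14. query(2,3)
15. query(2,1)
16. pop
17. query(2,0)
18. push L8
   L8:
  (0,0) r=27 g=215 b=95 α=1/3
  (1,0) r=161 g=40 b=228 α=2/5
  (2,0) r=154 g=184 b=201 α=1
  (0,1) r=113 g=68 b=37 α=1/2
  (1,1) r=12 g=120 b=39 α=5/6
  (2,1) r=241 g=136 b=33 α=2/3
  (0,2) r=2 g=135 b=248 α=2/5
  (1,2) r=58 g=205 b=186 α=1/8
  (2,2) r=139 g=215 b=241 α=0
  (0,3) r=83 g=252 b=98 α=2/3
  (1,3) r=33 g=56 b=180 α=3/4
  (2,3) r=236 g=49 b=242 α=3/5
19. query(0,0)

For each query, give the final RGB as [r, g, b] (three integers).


(1,2) stack=L1,L2,L3,L4; from [0,0,0]:
L1 α=1/2: [117/2, 60, 77]
L2 α=1/2: [589/4, 123, 269/2]
L3 α=1/2: [1081/8, 92, 671/4]
L4 α=1/2: [1729/16, 75, 723/8]
= [108, 75, 90]

at x=0,y=3 over L1,L2,L3,L4,L5,L6:
after L1 α=2/3: [344/3, 148, 356/3]
after L2 α=4/7: [440/7, 704/7, 580/7]
after L3 α=1/2: [1203/14, 1136/7, 853/14]
after L4 α=6/7: [7335/98, 3026/49, 853/98]
after L5 α=0: [7335/98, 3026/49, 853/98]
after L6 α=1/4: [24259/392, 15693/196, 3343/392]
= [62, 80, 9]

at x=2,y=3 over L1,L2,L3,L4,L5,L6:
+L1 (α=1/2) → [18, 121, 133/2]
+L2 (α=3/4) → [39/2, 58, 1261/8]
+L3 (α=1/2) → [121/4, 223/2, 2125/16]
+L4 (α=1/8) → [1747/32, 1951/16, 16587/128]
+L5 (α=5/6) → [12369/64, 4677/32, 23627/768]
+L6 (α=4/5) → [24401/320, 11589/160, 80911/768]
= [76, 72, 105]

(1,2) stack=L1,L2,L3,L4,L5,L6; from [0,0,0]:
after L1 α=1/2: [117/2, 60, 77]
after L2 α=1/2: [589/4, 123, 269/2]
after L3 α=1/2: [1081/8, 92, 671/4]
after L4 α=1/2: [1729/16, 75, 723/8]
after L5 α=1/2: [3777/32, 167/2, 2051/16]
after L6 α=2/3: [7489/96, 407/6, 4291/48]
= [78, 68, 89]

at x=1,y=1 over L1,L2,L3,L4,L5,L7:
after L1 α=0: [0, 0, 0]
after L2 α=5/7: [270/7, 750/7, 995/7]
after L3 α=3/7: [5931/49, 4512/49, 4022/49]
after L4 α=1/4: [20341/196, 25247/196, 13781/196]
after L5 α=1/2: [47193/392, 55627/392, 25149/392]
after L7 α=1/2: [103249/784, 125795/784, 99629/784]
= [132, 160, 127]

query (2,3) [L1,L2,L3,L4,L5,L7] — begin 0,0,0
after L1 α=1/2: [18, 121, 133/2]
after L2 α=3/4: [39/2, 58, 1261/8]
after L3 α=1/2: [121/4, 223/2, 2125/16]
after L4 α=1/8: [1747/32, 1951/16, 16587/128]
after L5 α=5/6: [12369/64, 4677/32, 23627/768]
after L7 α=1/2: [14161/128, 6661/64, 208715/1536]
rounded: [111, 104, 136]

query (2,1) [L1,L2,L3,L4,L5,L7] — begin 0,0,0
+L1 (α=3/5) → [306/5, 63, 762/5]
+L2 (α=2/3) → [896/15, 177, 1522/15]
+L3 (α=3/5) → [7417/75, 129, 3854/75]
+L4 (α=0) → [7417/75, 129, 3854/75]
+L5 (α=1/6) → [5336/45, 409/3, 2677/45]
+L7 (α=1/2) → [3343/45, 667/6, 12847/90]
→ [74, 111, 143]

query (2,0) [L1,L2,L3,L4,L5] — begin 0,0,0
after L1 α=0: [0, 0, 0]
after L2 α=5/6: [410/3, 415/6, 165]
after L3 α=6/7: [4370/21, 5563/42, 291/7]
after L4 α=1: [64, 98, 164]
after L5 α=1/5: [101, 514/5, 822/5]
= [101, 103, 164]

at x=0,y=0 over L1,L2,L3,L4,L5,L8:
L1 α=2/3: [64, 284/3, 190/3]
L2 α=1/2: [149, 827/6, 877/6]
L3 α=1/2: [371/2, 1031/12, 973/12]
L4 α=1/2: [773/4, 3587/24, 2545/24]
L5 α=1/2: [1333/8, 4307/48, 4585/48]
L8 α=1/3: [1441/12, 9467/72, 6865/72]
rounded: [120, 131, 95]


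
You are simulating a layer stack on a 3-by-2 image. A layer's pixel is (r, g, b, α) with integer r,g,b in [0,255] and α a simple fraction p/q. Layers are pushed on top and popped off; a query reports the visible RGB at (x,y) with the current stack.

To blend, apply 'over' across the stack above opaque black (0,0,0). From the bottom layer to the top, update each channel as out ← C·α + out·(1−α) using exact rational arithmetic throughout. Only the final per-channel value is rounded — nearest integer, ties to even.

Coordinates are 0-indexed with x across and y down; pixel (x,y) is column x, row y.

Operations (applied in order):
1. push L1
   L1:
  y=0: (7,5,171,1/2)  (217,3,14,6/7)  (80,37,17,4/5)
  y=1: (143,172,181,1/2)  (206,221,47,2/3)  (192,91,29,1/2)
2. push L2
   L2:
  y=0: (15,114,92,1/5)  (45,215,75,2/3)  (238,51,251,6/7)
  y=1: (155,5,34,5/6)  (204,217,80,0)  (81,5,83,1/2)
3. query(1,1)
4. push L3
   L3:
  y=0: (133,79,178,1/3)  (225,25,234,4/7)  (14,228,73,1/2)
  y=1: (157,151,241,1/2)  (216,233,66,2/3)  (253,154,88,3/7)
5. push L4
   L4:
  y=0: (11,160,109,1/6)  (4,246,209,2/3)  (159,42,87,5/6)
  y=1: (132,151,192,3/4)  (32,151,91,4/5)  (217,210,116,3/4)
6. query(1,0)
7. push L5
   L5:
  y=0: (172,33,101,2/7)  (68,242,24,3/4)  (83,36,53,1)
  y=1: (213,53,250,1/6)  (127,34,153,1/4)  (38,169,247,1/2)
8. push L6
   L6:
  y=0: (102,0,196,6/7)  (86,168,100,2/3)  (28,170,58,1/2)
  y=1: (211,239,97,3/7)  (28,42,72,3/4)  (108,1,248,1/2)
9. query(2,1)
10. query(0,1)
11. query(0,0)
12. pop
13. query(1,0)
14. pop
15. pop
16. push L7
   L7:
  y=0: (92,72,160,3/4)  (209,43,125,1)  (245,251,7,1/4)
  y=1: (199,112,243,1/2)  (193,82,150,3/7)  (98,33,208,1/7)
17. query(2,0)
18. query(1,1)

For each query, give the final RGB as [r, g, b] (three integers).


at x=1,y=1 over L1,L2:
+L1 (α=2/3) → [412/3, 442/3, 94/3]
+L2 (α=0) → [412/3, 442/3, 94/3]
= [137, 147, 31]

(1,0) stack=L1,L2,L3,L4; from [0,0,0]:
after L1 α=6/7: [186, 18/7, 12]
after L2 α=2/3: [92, 3028/21, 54]
after L3 α=4/7: [168, 3728/49, 1098/7]
after L4 α=2/3: [176/3, 27836/147, 4024/21]
→ [59, 189, 192]

(2,1) stack=L1,L2,L3,L4,L5,L6; from [0,0,0]:
after L1 α=1/2: [96, 91/2, 29/2]
after L2 α=1/2: [177/2, 101/4, 195/4]
after L3 α=3/7: [159, 563/7, 459/7]
after L4 α=3/4: [405/2, 4973/28, 2895/28]
after L5 α=1/2: [481/4, 9705/56, 9811/56]
after L6 α=1/2: [913/8, 9761/112, 23699/112]
rounded: [114, 87, 212]

(0,1) stack=L1,L2,L3,L4,L5,L6; from [0,0,0]:
+L1 (α=1/2) → [143/2, 86, 181/2]
+L2 (α=5/6) → [1693/12, 37/2, 521/12]
+L3 (α=1/2) → [3577/24, 339/4, 3413/24]
+L4 (α=3/4) → [13081/96, 2151/16, 17237/96]
+L5 (α=1/6) → [85853/576, 11603/96, 110185/576]
+L6 (α=3/7) → [177005/1008, 28811/168, 21727/144]
rounded: [176, 171, 151]

(0,0) stack=L1,L2,L3,L4,L5,L6; from [0,0,0]:
+L1 (α=1/2) → [7/2, 5/2, 171/2]
+L2 (α=1/5) → [29/5, 124/5, 434/5]
+L3 (α=1/3) → [241/5, 643/15, 586/5]
+L4 (α=1/6) → [42, 1123/18, 695/6]
+L5 (α=2/7) → [554/7, 6803/126, 4687/42]
+L6 (α=6/7) → [4838/49, 6803/882, 54079/294]
= [99, 8, 184]

at x=1,y=0 over L1,L2,L3,L4,L5:
L1 α=6/7: [186, 18/7, 12]
L2 α=2/3: [92, 3028/21, 54]
L3 α=4/7: [168, 3728/49, 1098/7]
L4 α=2/3: [176/3, 27836/147, 4024/21]
L5 α=3/4: [197/3, 67279/294, 1384/21]
rounded: [66, 229, 66]

at x=2,y=0 over L1,L2,L3,L7:
+L1 (α=4/5) → [64, 148/5, 68/5]
+L2 (α=6/7) → [1492/7, 1678/35, 7598/35]
+L3 (α=1/2) → [795/7, 4829/35, 10153/70]
+L7 (α=1/4) → [1025/7, 5818/35, 30949/280]
= [146, 166, 111]

(1,1) stack=L1,L2,L3,L7; from [0,0,0]:
after L1 α=2/3: [412/3, 442/3, 94/3]
after L2 α=0: [412/3, 442/3, 94/3]
after L3 α=2/3: [1708/9, 1840/9, 490/9]
after L7 α=3/7: [12043/63, 9574/63, 6010/63]
→ [191, 152, 95]


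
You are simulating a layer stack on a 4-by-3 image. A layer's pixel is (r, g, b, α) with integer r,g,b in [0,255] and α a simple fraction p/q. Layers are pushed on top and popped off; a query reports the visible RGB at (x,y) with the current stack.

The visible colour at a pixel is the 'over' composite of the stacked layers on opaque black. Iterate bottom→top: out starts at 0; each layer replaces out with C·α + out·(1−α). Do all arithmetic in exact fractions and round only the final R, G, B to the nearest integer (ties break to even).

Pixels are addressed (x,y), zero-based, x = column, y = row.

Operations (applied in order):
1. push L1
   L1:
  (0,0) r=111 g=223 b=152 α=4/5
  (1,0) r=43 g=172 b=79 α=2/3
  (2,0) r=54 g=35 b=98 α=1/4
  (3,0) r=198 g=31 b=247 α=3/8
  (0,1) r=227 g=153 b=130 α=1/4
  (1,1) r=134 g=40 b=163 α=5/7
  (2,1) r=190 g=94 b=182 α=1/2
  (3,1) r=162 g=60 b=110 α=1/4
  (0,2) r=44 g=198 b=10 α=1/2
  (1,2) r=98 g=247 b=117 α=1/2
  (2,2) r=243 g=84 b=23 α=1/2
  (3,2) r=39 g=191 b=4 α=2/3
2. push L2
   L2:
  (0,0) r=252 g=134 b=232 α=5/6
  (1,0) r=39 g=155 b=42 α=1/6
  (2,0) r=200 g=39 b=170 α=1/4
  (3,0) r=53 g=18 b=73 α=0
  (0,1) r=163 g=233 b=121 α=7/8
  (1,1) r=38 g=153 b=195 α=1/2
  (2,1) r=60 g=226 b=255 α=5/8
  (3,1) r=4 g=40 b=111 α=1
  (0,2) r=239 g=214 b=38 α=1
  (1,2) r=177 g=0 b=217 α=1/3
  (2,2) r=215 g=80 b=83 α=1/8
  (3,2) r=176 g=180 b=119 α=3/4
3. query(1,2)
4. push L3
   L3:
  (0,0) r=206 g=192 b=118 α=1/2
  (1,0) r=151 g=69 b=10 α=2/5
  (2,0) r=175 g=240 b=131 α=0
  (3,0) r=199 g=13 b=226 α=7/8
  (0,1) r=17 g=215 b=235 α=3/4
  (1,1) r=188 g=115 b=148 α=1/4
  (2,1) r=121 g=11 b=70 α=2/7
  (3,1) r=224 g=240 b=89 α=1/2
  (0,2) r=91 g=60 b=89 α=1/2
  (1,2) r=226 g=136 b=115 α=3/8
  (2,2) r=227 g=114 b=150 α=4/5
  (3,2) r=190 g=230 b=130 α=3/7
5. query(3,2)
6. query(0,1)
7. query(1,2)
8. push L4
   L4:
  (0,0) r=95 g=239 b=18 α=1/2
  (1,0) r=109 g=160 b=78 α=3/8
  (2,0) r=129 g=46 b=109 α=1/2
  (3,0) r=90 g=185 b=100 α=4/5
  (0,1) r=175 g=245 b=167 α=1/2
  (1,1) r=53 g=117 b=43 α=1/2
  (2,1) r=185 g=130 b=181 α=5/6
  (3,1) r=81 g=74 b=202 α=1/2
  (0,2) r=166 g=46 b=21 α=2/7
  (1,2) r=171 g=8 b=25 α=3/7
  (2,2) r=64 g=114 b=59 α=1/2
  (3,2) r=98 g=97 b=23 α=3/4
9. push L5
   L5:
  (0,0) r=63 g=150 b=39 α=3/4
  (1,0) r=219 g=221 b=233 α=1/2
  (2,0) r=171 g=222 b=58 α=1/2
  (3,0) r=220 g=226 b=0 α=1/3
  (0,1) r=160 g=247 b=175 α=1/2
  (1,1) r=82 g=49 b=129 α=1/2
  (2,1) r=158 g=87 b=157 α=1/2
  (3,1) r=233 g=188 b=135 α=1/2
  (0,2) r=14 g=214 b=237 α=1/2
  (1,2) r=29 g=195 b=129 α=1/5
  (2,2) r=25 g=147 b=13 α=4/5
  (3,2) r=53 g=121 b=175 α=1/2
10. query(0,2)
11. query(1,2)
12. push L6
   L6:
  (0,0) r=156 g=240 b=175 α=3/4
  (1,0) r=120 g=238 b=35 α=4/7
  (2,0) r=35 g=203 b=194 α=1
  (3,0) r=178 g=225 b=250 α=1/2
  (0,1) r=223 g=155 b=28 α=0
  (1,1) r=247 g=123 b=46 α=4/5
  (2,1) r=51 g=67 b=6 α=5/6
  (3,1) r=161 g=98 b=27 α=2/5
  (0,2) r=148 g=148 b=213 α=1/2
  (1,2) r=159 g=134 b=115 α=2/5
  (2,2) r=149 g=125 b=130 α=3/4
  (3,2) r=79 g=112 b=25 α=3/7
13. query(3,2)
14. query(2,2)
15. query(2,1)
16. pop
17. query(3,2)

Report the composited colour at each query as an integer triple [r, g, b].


(1,2) stack=L1,L2; from [0,0,0]:
+L1 (α=1/2) → [49, 247/2, 117/2]
+L2 (α=1/3) → [275/3, 247/3, 334/3]
rounded: [92, 82, 111]

(3,2) stack=L1,L2,L3; from [0,0,0]:
after L1 α=2/3: [26, 382/3, 8/3]
after L2 α=3/4: [277/2, 1001/6, 1079/12]
after L3 α=3/7: [1124/7, 4072/21, 2249/21]
→ [161, 194, 107]

query (0,1) [L1,L2,L3] — begin 0,0,0
L1 α=1/4: [227/4, 153/4, 65/2]
L2 α=7/8: [4791/32, 6677/32, 1759/16]
L3 α=3/4: [6423/128, 27317/128, 13039/64]
→ [50, 213, 204]

(1,2) stack=L1,L2,L3; from [0,0,0]:
L1 α=1/2: [49, 247/2, 117/2]
L2 α=1/3: [275/3, 247/3, 334/3]
L3 α=3/8: [3409/24, 2459/24, 2705/24]
→ [142, 102, 113]

query (0,2) [L1,L2,L3,L4,L5] — begin 0,0,0
+L1 (α=1/2) → [22, 99, 5]
+L2 (α=1) → [239, 214, 38]
+L3 (α=1/2) → [165, 137, 127/2]
+L4 (α=2/7) → [1157/7, 111, 719/14]
+L5 (α=1/2) → [1255/14, 325/2, 4037/28]
= [90, 162, 144]

query (1,2) [L1,L2,L3,L4,L5] — begin 0,0,0
after L1 α=1/2: [49, 247/2, 117/2]
after L2 α=1/3: [275/3, 247/3, 334/3]
after L3 α=3/8: [3409/24, 2459/24, 2705/24]
after L4 α=3/7: [6487/42, 2603/42, 3155/42]
after L5 α=1/5: [13583/105, 9301/105, 9019/105]
rounded: [129, 89, 86]

query (3,2) [L1,L2,L3,L4,L5,L6] — begin 0,0,0
after L1 α=2/3: [26, 382/3, 8/3]
after L2 α=3/4: [277/2, 1001/6, 1079/12]
after L3 α=3/7: [1124/7, 4072/21, 2249/21]
after L4 α=3/4: [1591/14, 10183/84, 1849/42]
after L5 α=1/2: [2333/28, 20347/168, 9199/84]
after L6 α=3/7: [3992/49, 34459/294, 10774/147]
rounded: [81, 117, 73]

(2,2) stack=L1,L2,L3,L4,L5,L6; from [0,0,0]:
L1 α=1/2: [243/2, 42, 23/2]
L2 α=1/8: [2131/16, 187/4, 327/16]
L3 α=4/5: [16659/80, 2011/20, 9927/80]
L4 α=1/2: [21779/160, 4291/40, 14647/160]
L5 α=4/5: [37779/800, 27811/200, 22967/800]
L6 α=3/4: [395379/3200, 102811/800, 334967/3200]
= [124, 129, 105]

at x=2,y=1 over L1,L2,L3,L4,L5,L6:
+L1 (α=1/2) → [95, 47, 91]
+L2 (α=5/8) → [585/8, 1271/8, 387/2]
+L3 (α=2/7) → [4861/56, 933/8, 2215/14]
+L4 (α=5/6) → [18887/112, 6133/48, 14885/84]
+L5 (α=1/2) → [36583/224, 10309/96, 28073/168]
+L6 (α=5/6) → [93703/1344, 42469/576, 33113/1008]
→ [70, 74, 33]

(3,2) stack=L1,L2,L3,L4,L5; from [0,0,0]:
after L1 α=2/3: [26, 382/3, 8/3]
after L2 α=3/4: [277/2, 1001/6, 1079/12]
after L3 α=3/7: [1124/7, 4072/21, 2249/21]
after L4 α=3/4: [1591/14, 10183/84, 1849/42]
after L5 α=1/2: [2333/28, 20347/168, 9199/84]
= [83, 121, 110]
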